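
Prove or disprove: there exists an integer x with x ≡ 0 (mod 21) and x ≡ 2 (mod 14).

gcd(21, 14) = 7. If x ≡ 0 (mod 21) and x ≡ 2 (mod 14), then x ≡ 0 (mod 7) and x ≡ 2 (mod 7).
These are incompatible: 0 − 2 = -2 is not divisible by 7.
Hence the system has no solution.

No such integer exists.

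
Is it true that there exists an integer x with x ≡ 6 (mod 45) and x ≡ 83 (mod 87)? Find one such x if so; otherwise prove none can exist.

No such integer exists.

Both moduli are multiples of 3 = gcd(45, 87), so any solution would satisfy x ≡ 6 and x ≡ 83 modulo 3 simultaneously.
But 6 mod 3 = 0 while 83 mod 3 = 2, a contradiction.
So no integer satisfies both congruences.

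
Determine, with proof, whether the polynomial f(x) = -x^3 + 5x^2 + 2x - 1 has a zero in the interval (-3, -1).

f has no root in that interval.

The endpoint values f(-3) = 65 and f(-1) = 3 are both positive. Claim: f(x) > 0 for every x in (-3, -1).
Shift to the endpoint -1: with x = -1 − u (0 < u < 2), one computes f(-1 − u) = u^3 + 8u^2 + 11u + 3.
The nonzero coefficients here are all positive, so for u > 0 every term is positive (or zero), and the constant term 3 is strictly positive.
So f is strictly positive on (-3, -1); no root exists in the interval.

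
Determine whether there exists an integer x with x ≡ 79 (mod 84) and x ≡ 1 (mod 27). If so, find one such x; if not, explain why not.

x = 163

The moduli are not coprime: gcd(84, 27) = 3. Compatibility requires 3 ∣ (1 − 79) = -78, which holds, so solutions exist.
Step through x = 79, 79 + 84, 79 + 2·84, …: the values 79, 163 reduce mod 27 to 25, 1. The value 163 hits 1.
Verify: 163 = 1·84 + 79 and 163 = 6·27 + 1. ✓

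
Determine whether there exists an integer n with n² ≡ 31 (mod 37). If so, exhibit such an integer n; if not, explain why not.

No such integer exists.

Apply Euler's criterion with the prime 37: 31 is a quadratic residue iff 31^18 ≡ 1 (mod 37), and a non-residue iff it is ≡ −1.
Repeated squaring mod 37: 31^2 = 961 ≡ 36; 31^4 ≡ 36² = 1296 ≡ 1; 31^8 ≡ 1² = 1 ≡ 1; 31^16 ≡ 1² = 1 ≡ 1.
Since 18 = 16 + 2, 31^18 ≡ 1 · 36; multiplying out mod 37: 1·36 = 36 ≡ 36. Thus 31^18 ≡ 36 ≡ −1 (mod 37).
The value −1 means 31 is a non-residue modulo 37, so n² ≡ 31 (mod 37) is impossible.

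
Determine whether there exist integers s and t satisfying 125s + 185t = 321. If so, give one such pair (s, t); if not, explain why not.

gcd(125, 185) = 5, so every integer of the form 125s + 185t is a multiple of 5.
But 321 = 5·64 + 1, so 5 ∤ 321.
Therefore 125s + 185t = 321 has no solution in integers.

There are no such integers.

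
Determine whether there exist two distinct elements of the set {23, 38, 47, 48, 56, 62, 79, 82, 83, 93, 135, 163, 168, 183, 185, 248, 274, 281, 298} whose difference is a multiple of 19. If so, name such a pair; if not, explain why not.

Two integers differ by a multiple of 19 exactly when they have the same residue mod 19. The residues are 23↦4, 38↦0, 47↦9, 48↦10, 56↦18, 62↦5, 79↦3, 82↦6, 83↦7, 93↦17, 135↦2, 163↦11, 168↦16, 183↦12, 185↦14, 248↦1, 274↦8, 281↦15, 298↦13.
All 19 residues are distinct, so no two elements differ by a multiple of 19.

No, no such pair exists.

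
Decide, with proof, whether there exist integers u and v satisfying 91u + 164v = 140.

u = 52, v = -28

Since gcd(91, 164) = 1, every integer is an integer combination of 91 and 164.
Dividing repeatedly: 164 = 1·91 + 73, 91 = 1·73 + 18, 73 = 4·18 + 1, 18 = 18·1 + 0.
Working back up the chain: 1 = 73 − 4·18 = 73 − 4·(91 − 1·73) = −4·91 + 5·73 = −4·91 + 5·(164 − 1·91) = 5·164 − 9·91. So 91·(-9) + 164·5 = 1.
Multiplying through by 140: u = (-9)·140 = -1260, v = 5·140 = 700 is a solution.
Adding 8·164 to u and subtracting 8·91 from v gives the tidier solution (52, -28).
Check: 91·52 + 164·(-28) = 4732 − 4592 = 140. ✓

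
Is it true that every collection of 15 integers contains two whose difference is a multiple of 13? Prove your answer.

There are exactly 13 possible remainders on division by 13.
Since 15 > 13, two of the 15 integers must share a residue class by the pigeonhole principle; call them a and b.
Equal remainders mean a − b ≡ 0 (mod 13), so 13 divides their difference.

Yes, this is always true.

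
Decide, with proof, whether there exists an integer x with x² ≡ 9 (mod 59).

Take x = 56. Then 56² = 3136 = 53·59 + 9, so 56² ≡ 9 (mod 59).

x = 56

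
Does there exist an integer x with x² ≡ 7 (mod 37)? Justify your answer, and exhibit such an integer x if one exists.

x = 9

Take x = 9. Then 9² = 81 = 2·37 + 7, so 9² ≡ 7 (mod 37).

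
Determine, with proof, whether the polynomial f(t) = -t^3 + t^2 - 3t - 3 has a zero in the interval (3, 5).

f(3) = -30 and f(5) = -118, both negative.
The derivative f'(t) = -3t^2 + 2t - 3 is a quadratic with discriminant 2² − 4·(-3)·(-3) = -32 < 0; it never vanishes, so it is always negative (sign of the leading coefficient).
So f is strictly decreasing; between 3 and 5 its values lie between f(3) = -30 and f(5) = -118, all negative. Therefore f has no root in (3, 5).

f has no root in that interval.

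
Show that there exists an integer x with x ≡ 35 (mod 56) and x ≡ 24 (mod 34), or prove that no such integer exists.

No such integer exists.

gcd(56, 34) = 2. If x ≡ 35 (mod 56) and x ≡ 24 (mod 34), then x ≡ 35 (mod 2) and x ≡ 24 (mod 2).
These are incompatible: 35 − 24 = 11 is not divisible by 2.
Hence the system has no solution.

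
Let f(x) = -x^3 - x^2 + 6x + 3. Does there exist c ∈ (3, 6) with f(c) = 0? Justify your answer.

f(3) = -15 and f(6) = -213, both negative, so a sign-change argument is unavailable; we show f keeps this sign on the whole interval.
Shift to the endpoint 3: with x = 3 + u (0 < u < 3), one computes f(3 + u) = -u^3 - 10u^2 - 27u - 15.
All 4 nonzero coefficients of this polynomial in u are negative; hence for u > 0 the value is a sum of negative terms (the constant -15 among them).
Therefore f(x) < 0 throughout (3, 6), and f has no zero there.

No such root exists.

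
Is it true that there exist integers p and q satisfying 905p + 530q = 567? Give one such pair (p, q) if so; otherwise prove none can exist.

No such integers exist.

Both 905 and 530 are divisible by gcd(905, 530) = 5, hence so is any combination 905p + 530q.
But 567 is not a multiple of 5 (it leaves remainder 2).
So the equation is unsolvable over ℤ.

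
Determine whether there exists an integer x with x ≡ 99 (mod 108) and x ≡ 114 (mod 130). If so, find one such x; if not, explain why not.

Reduce both congruences modulo 2, which divides 108 and 130: they say x ≡ 99 (mod 2) and x ≡ 114 (mod 2).
But 99 mod 2 = 1 while 114 mod 2 = 0, a contradiction.
Hence the system has no solution.

No, no such integer exists.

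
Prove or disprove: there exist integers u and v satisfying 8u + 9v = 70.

u = 2, v = 6

Since gcd(8, 9) = 1, every integer is an integer combination of 8 and 9.
Run the Euclidean algorithm on 9 and 8: 9 = 1·8 + 1, 8 = 8·1 + 0.
Unwinding: 1 = 9 − 1·8, i.e. 8·(-1) + 9·1 = 1.
Multiplying through by 70: u = (-1)·70 = -70, v = 1·70 = 70 is a solution.
The general solution is u = -70 + 9k, v = 70 − 8k; taking k = 8 gives the smaller pair u = 2, v = 6.
Indeed 8·2 + 9·6 = 16 + 54 = 70.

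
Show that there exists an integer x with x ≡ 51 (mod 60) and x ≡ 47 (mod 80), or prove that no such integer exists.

There is no such integer.

Reduce both congruences modulo 20, which divides 60 and 80: they say x ≡ 51 (mod 20) and x ≡ 47 (mod 20).
These are incompatible: 51 − 47 = 4 is not divisible by 20.
Therefore no such x exists.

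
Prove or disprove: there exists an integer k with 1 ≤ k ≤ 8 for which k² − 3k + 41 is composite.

At k = 2: 2² − 3·2 + 41 = 39 = 3·13, which is composite.

k = 2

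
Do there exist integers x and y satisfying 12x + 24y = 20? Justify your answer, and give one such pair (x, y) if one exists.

No, no such integers exist.

gcd(12, 24) = 12, so every integer of the form 12x + 24y is a multiple of 12.
But 20 = 12·1 + 8, so 12 ∤ 20.
Therefore 12x + 24y = 20 has no solution in integers.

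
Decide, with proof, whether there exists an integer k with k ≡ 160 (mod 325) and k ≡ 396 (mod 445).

gcd(325, 445) = 5. If k ≡ 160 (mod 325) and k ≡ 396 (mod 445), then k ≡ 160 (mod 5) and k ≡ 396 (mod 5).
But 160 mod 5 = 0 while 396 mod 5 = 1, a contradiction.
Hence the system has no solution.

No such integer exists.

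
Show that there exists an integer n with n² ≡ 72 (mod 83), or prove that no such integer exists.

There is no such integer.

Apply Euler's criterion with the prime 83: 72 is a quadratic residue iff 72^41 ≡ 1 (mod 83), and a non-residue iff it is ≡ −1.
Repeated squaring mod 83: 72^2 = 5184 ≡ 38; 72^4 ≡ 38² = 1444 ≡ 33; 72^8 ≡ 33² = 1089 ≡ 10; 72^16 ≡ 10² = 100 ≡ 17; 72^32 ≡ 17² = 289 ≡ 40.
Since 41 = 32 + 8 + 1, 72^41 ≡ 40 · 10 · 72; multiplying out mod 83: 40·10 = 400 ≡ 68, then 68·72 = 4896 ≡ 82. Thus 72^41 ≡ 82 ≡ −1 (mod 83).
The value −1 means 72 is a non-residue modulo 83, so n² ≡ 72 (mod 83) is impossible.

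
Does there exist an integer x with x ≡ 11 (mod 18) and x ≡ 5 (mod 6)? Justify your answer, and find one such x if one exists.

x = 11

Here gcd(18, 6) = 6, and both 11 and 5 leave remainder 5 mod 6, so the system is consistent.
In fact x = 11 itself already satisfies 11 mod 6 = 5.
Verify: 11 = 0·18 + 11 and 11 = 1·6 + 5. ✓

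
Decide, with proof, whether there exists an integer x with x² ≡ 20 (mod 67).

There is no such integer.

Apply Euler's criterion with the prime 67: 20 is a quadratic residue iff 20^33 ≡ 1 (mod 67), and a non-residue iff it is ≡ −1.
Repeated squaring mod 67: 20^2 = 400 ≡ 65; 20^4 ≡ 65² = 4225 ≡ 4; 20^8 ≡ 4² = 16 ≡ 16; 20^16 ≡ 16² = 256 ≡ 55; 20^32 ≡ 55² = 3025 ≡ 10.
Since 33 = 32 + 1, 20^33 ≡ 10 · 20; multiplying out mod 67: 10·20 = 200 ≡ 66. Thus 20^33 ≡ 66 ≡ −1 (mod 67).
The value −1 means 20 is a non-residue modulo 67, so x² ≡ 20 (mod 67) is impossible.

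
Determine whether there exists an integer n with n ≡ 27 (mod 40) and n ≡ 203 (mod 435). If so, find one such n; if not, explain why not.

gcd(40, 435) = 5. If n ≡ 27 (mod 40) and n ≡ 203 (mod 435), then n ≡ 27 (mod 5) and n ≡ 203 (mod 5).
But 27 mod 5 = 2 while 203 mod 5 = 3, a contradiction.
Hence the system has no solution.

No, no such integer exists.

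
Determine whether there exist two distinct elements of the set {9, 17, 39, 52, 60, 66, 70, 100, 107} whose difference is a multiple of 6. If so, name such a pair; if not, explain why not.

Both 9 and 39 leave remainder 3 on division by 6; their difference 30 = 5·6 is a multiple of 6.

The pair (9, 39) works.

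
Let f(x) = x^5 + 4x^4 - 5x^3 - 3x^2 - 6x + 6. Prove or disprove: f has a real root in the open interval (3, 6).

No.

The endpoint values f(3) = 393 and f(6) = 11742 are both positive. Claim: f(x) > 0 for every x in (3, 6).
Substitute x = 3 + u, where 0 < u < 3 on the interval. Expanding, f(3 + u) = u^5 + 19u^4 + 133u^3 + 438u^2 + 678u + 393.
All 6 nonzero coefficients of this polynomial in u are positive; hence for u > 0 the value is a sum of positive terms (the constant 393 among them).
So f is strictly positive on (3, 6); no root exists in the interval.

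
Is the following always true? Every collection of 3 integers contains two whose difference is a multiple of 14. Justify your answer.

No; for instance {48, 49, 50} is a counterexample.

Take the 3 consecutive integers 48, 49, 50: their residues mod 14 are all distinct because 3 ≤ 14.
The differences between them range over 1, …, 2, none of which is divisible by 14.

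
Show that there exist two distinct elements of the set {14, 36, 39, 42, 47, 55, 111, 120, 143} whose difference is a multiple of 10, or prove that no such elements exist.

Residues mod 10: 14↦4, 36↦6, 39↦9, 42↦2, 47↦7, 55↦5, 111↦1, 120↦0, 143↦3.
No residue repeats among the 9 elements, so no pair has difference ≡ 0 (mod 10).

No, no such pair exists.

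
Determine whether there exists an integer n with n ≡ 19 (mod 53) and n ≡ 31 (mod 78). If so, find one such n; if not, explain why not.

n = 655

gcd(53, 78) = 1, so the Chinese Remainder Theorem guarantees exactly one residue class mod 4134 satisfying both.
Any solution of the first congruence is n = 19 + 53t; substituting into the second, 53t ≡ 31 − 19 ≡ 12 (mod 78).
Invert 53 mod 78 by the Euclidean algorithm: 78 = 1·53 + 25, 53 = 2·25 + 3, 25 = 8·3 + 1, 3 = 3·1 + 0; back-substituting, 1 = 25 − 8·3 = 25 − 8·(53 − 2·25) = −8·53 + 17·25 = −8·53 + 17·(78 − 1·53) = 17·78 − 25·53. Hence 53·(-25) ≡ 1, so 53⁻¹ ≡ -25 ≡ 53 (mod 78).
Therefore t ≡ 53·12 = 636 ≡ 12 (mod 78).
With t = 12: n = 19 + 53·12 = 655.
Verify: 655 = 12·53 + 19 and 655 = 8·78 + 31. ✓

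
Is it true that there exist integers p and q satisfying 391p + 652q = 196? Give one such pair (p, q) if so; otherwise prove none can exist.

391 and 652 are coprime, so 391p + 652q ranges over all of ℤ.
Run the Euclidean algorithm on 652 and 391: 652 = 1·391 + 261, 391 = 1·261 + 130, 261 = 2·130 + 1, 130 = 130·1 + 0.
Back-substituting, 1 = 261 − 2·130 = 261 − 2·(391 − 1·261) = −2·391 + 3·261 = −2·391 + 3·(652 − 1·391) = 3·652 − 5·391; that is, 391·(-5) + 652·3 = 1.
Scaling by 196 gives the particular solution (p, q) = (-980, 588).
Shifting by a multiple of (652, −391) keeps it a solution: p = -980 + 2·652 = 324, q = 588 − 2·391 = -194.
Check: 391·324 + 652·(-194) = 126684 − 126488 = 196. ✓

p = 324, q = -194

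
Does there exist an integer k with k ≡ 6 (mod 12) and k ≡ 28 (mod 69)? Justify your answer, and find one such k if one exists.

Reduce both congruences modulo 3, which divides 12 and 69: they say k ≡ 6 (mod 3) and k ≡ 28 (mod 3).
However 6 ≡ 0 and 28 ≡ 1 (mod 3), and 0 ≠ 1.
Therefore no such k exists.

No such integer exists.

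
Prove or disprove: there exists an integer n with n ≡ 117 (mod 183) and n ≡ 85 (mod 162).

Both moduli are multiples of 3 = gcd(183, 162), so any solution would satisfy n ≡ 117 and n ≡ 85 modulo 3 simultaneously.
However 117 ≡ 0 and 85 ≡ 1 (mod 3), and 0 ≠ 1.
So no integer satisfies both congruences.

No such integer exists.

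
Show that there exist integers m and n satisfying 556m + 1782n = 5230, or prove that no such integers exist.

m = 769, n = -237

Every value of 556m + 1782n is a multiple of gcd(556, 1782) = 2; since 2 ∣ 5230, solutions exist.
Dividing through by 2 reduces the equation to 278m + 891n = 2615.
Dividing repeatedly: 891 = 3·278 + 57, 278 = 4·57 + 50, 57 = 1·50 + 7, 50 = 7·7 + 1, 7 = 7·1 + 0.
Back-substituting, 1 = 50 − 7·7 = 50 − 7·(57 − 1·50) = −7·57 + 8·50 = −7·57 + 8·(278 − 4·57) = 8·278 − 39·57 = 8·278 − 39·(891 − 3·278) = −39·891 + 125·278; that is, 278·125 + 891·(-39) = 1.
Multiplying through by 2615: m = 125·2615 = 326875, n = (-39)·2615 = -101985 is a solution.
The general solution is m = 326875 + 891k, n = -101985 − 278k; taking k = -366 gives the smaller pair m = 769, n = -237.
Indeed 556·769 + 1782·(-237) = 427564 − 422334 = 5230.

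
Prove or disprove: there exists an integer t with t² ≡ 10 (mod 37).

t = 26

t = 26 works: 26² = 676, and 676 − 10 = 666 = 18·37.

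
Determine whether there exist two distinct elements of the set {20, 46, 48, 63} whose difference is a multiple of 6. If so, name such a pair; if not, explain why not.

Two integers differ by a multiple of 6 exactly when they have the same residue mod 6. The residues are 20↦2, 46↦4, 48↦0, 63↦3.
No residue repeats among the 4 elements, so no pair has difference ≡ 0 (mod 6).

There is no such pair.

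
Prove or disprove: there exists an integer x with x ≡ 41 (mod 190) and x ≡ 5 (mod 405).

No such integer exists.

Reduce both congruences modulo 5, which divides 190 and 405: they say x ≡ 41 (mod 5) and x ≡ 5 (mod 5).
But 41 mod 5 = 1 while 5 mod 5 = 0, a contradiction.
Therefore no such x exists.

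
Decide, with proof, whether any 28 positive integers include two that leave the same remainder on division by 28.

Take the 28 consecutive integers 11, 12, …, 38: their residues mod 28 are all distinct because 28 ≤ 28.
So no two of them leave the same remainder on division by 28; the claim fails for this set.

No, the set {11, 12, 13, 14, 15, 16, 17, 18, 19, 20, 21, 22, 23, 24, 25, 26, 27, 28, 29, 30, 31, 32, 33, 34, 35, 36, 37, 38} is a counterexample.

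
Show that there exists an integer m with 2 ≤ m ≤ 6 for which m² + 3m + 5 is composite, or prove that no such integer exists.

At m = 2: 2² + 3·2 + 5 = 15 = 3·5, which is composite.

m = 2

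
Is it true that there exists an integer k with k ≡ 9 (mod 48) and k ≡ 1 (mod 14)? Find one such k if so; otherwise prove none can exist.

gcd(48, 14) = 2. A simultaneous solution exists iff 9 ≡ 1 (mod 2); here 9 mod 2 = 1 = 1 mod 2, so it does.
The integers ≡ 9 (mod 48) are 9, 57, …; their remainders mod 14 are 9, 1, so k = 57 is the first that is ≡ 1 (mod 14).
Check: 57 mod 48 = 9, 57 mod 14 = 1. ✓

k = 57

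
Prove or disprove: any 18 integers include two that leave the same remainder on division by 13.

Yes, this is always true.

Each integer lies in one of the 13 residue classes modulo 13.
Since 18 > 13, two of the 18 integers must share a residue class by the pigeonhole principle; call them a and b.
So a and b have equal remainders mod 13, which is exactly what was to be shown.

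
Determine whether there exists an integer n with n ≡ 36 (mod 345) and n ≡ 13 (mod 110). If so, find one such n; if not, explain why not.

No, no such integer exists.

gcd(345, 110) = 5. If n ≡ 36 (mod 345) and n ≡ 13 (mod 110), then n ≡ 36 (mod 5) and n ≡ 13 (mod 5).
However 36 ≡ 1 and 13 ≡ 3 (mod 5), and 1 ≠ 3.
Hence the system has no solution.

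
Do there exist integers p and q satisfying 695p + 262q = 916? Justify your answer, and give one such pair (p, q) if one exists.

p = 36, q = -92

Since gcd(695, 262) = 1, every integer is an integer combination of 695 and 262.
Dividing repeatedly: 695 = 2·262 + 171, 262 = 1·171 + 91, 171 = 1·91 + 80, 91 = 1·80 + 11, 80 = 7·11 + 3, 11 = 3·3 + 2, 3 = 1·2 + 1, 2 = 2·1 + 0.
Unwinding: 1 = 3 − 1·2 = 3 − (11 − 3·3) = −11 + 4·3 = −11 + 4·(80 − 7·11) = 4·80 − 29·11 = 4·80 − 29·(91 − 1·80) = −29·91 + 33·80 = −29·91 + 33·(171 − 1·91) = 33·171 − 62·91 = 33·171 − 62·(262 − 1·171) = −62·262 + 95·171 = −62·262 + 95·(695 − 2·262) = 95·695 − 252·262, i.e. 695·95 + 262·(-252) = 1.
Multiplying through by 916: p = 95·916 = 87020, q = (-252)·916 = -230832 is a solution.
The general solution is p = 87020 + 262k, q = -230832 − 695k; taking k = -332 gives the smaller pair p = 36, q = -92.
Indeed 695·36 + 262·(-92) = 25020 − 24104 = 916.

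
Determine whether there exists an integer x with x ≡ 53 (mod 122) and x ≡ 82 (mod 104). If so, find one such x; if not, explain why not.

Reduce both congruences modulo 2, which divides 122 and 104: they say x ≡ 53 (mod 2) and x ≡ 82 (mod 2).
These are incompatible: 53 − 82 = -29 is not divisible by 2.
So no integer satisfies both congruences.

There is no such integer.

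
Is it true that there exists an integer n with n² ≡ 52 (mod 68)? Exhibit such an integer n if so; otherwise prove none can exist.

n = 16

Take n = 16. Then 16² = 256 = 3·68 + 52, so 16² ≡ 52 (mod 68).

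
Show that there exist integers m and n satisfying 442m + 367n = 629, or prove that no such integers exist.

442 and 367 are coprime, so 442m + 367n ranges over all of ℤ.
Euclidean algorithm: 442 = 1·367 + 75, 367 = 4·75 + 67, 75 = 1·67 + 8, 67 = 8·8 + 3, 8 = 2·3 + 2, 3 = 1·2 + 1, 2 = 2·1 + 0.
Back-substituting, 1 = 3 − 1·2 = 3 − (8 − 2·3) = −8 + 3·3 = −8 + 3·(67 − 8·8) = 3·67 − 25·8 = 3·67 − 25·(75 − 1·67) = −25·75 + 28·67 = −25·75 + 28·(367 − 4·75) = 28·367 − 137·75 = 28·367 − 137·(442 − 1·367) = −137·442 + 165·367; that is, 442·(-137) + 367·165 = 1.
Times 629: 442·(-86173) + 367·103785 = 629, so (-86173, 103785) solves it.
Shifting by a multiple of (367, −442) keeps it a solution: m = -86173 + 235·367 = 72, n = 103785 − 235·442 = -85.
Indeed 442·72 + 367·(-85) = 31824 − 31195 = 629.

m = 72, n = -85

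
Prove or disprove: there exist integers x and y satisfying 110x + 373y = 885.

110 and 373 are coprime, so 110x + 373y ranges over all of ℤ.
Dividing repeatedly: 373 = 3·110 + 43, 110 = 2·43 + 24, 43 = 1·24 + 19, 24 = 1·19 + 5, 19 = 3·5 + 4, 5 = 1·4 + 1, 4 = 4·1 + 0.
Working back up the chain: 1 = 5 − 1·4 = 5 − (19 − 3·5) = −19 + 4·5 = −19 + 4·(24 − 1·19) = 4·24 − 5·19 = 4·24 − 5·(43 − 1·24) = −5·43 + 9·24 = −5·43 + 9·(110 − 2·43) = 9·110 − 23·43 = 9·110 − 23·(373 − 3·110) = −23·373 + 78·110. So 110·78 + 373·(-23) = 1.
Times 885: 110·69030 + 373·(-20355) = 885, so (69030, -20355) solves it.
The general solution is x = 69030 + 373k, y = -20355 − 110k; taking k = -185 gives the smaller pair x = 25, y = -5.
Check: 110·25 + 373·(-5) = 2750 − 1865 = 885. ✓

x = 25, y = -5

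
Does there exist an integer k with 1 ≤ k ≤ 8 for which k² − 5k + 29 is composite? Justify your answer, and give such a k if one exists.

At k = 6: 6² − 5·6 + 29 = 35 = 5·7, which is composite.

k = 6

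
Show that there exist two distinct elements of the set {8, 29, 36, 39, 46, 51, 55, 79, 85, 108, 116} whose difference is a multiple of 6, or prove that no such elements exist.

The pair (8, 116) works.

Reduce each element mod 6: 8↦2, 29↦5, 36↦0, 39↦3, 46↦4, 51↦3, 55↦1, 79↦1, 85↦1, 108↦0, 116↦2. The residue 2 repeats (at 8 and 116), and 116 − 8 = 108 = 18·6.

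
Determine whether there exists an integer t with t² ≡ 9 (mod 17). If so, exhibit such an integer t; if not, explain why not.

t = 14 works: 14² = 196, and 196 − 9 = 187 = 11·17.

t = 14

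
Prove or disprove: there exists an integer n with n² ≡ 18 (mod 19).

Since (19 − n)² ≡ n² (mod 19), it suffices to square n = 0, 1, …, 9: the residues are 0, 1, 4, 9, 16, 6, 17, 11, 7, 5.
The set of squares mod 19 is therefore {0, 1, 4, 5, 6, 7, 9, 11, 16, 17}, which does not contain 18.
Hence no integer n has n² ≡ 18 (mod 19).

There is no such integer.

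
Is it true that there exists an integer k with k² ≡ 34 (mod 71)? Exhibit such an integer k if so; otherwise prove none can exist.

There is no such integer.

71 is prime, so by Euler's criterion 34 is a square mod 71 iff 34^((71−1)/2) = 34^35 ≡ 1 (mod 71).
Repeated squaring mod 71: 34^2 = 1156 ≡ 20; 34^4 ≡ 20² = 400 ≡ 45; 34^8 ≡ 45² = 2025 ≡ 37; 34^16 ≡ 37² = 1369 ≡ 20; 34^32 ≡ 20² = 400 ≡ 45.
Since 35 = 32 + 2 + 1, 34^35 ≡ 45 · 20 · 34; multiplying out mod 71: 45·20 = 900 ≡ 48, then 48·34 = 1632 ≡ 70. Thus 34^35 ≡ 70 ≡ −1 (mod 71).
The value −1 means 34 is a non-residue modulo 71, so k² ≡ 34 (mod 71) is impossible.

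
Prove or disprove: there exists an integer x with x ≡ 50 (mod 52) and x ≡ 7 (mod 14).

No such integer exists.

Reduce both congruences modulo 2, which divides 52 and 14: they say x ≡ 50 (mod 2) and x ≡ 7 (mod 2).
However 50 ≡ 0 and 7 ≡ 1 (mod 2), and 0 ≠ 1.
So no integer satisfies both congruences.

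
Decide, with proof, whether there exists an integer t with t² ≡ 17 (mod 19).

t = 6

Take t = 6. Then 6² = 36 = 1·19 + 17, so 6² ≡ 17 (mod 19).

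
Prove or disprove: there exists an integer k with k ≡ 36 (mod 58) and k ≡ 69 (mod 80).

No such integer exists.

Reduce both congruences modulo 2, which divides 58 and 80: they say k ≡ 36 (mod 2) and k ≡ 69 (mod 2).
However 36 ≡ 0 and 69 ≡ 1 (mod 2), and 0 ≠ 1.
Hence the system has no solution.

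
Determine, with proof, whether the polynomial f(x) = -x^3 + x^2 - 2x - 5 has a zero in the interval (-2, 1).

Yes, f has a root in the interval.

f(-2) = 11 and f(1) = -7, which have opposite signs.
Since f is a polynomial it is continuous on [-2, 1].
By the Intermediate Value Theorem, f takes the value 0 somewhere in the open interval.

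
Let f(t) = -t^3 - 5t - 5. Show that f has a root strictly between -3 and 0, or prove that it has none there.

Such a root exists.

f(-3) = 37 and f(0) = -5, which have opposite signs.
As a polynomial, f is continuous on every closed interval.
By the Intermediate Value Theorem, f takes the value 0 somewhere in the open interval.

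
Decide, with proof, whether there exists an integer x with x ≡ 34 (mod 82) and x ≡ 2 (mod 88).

The moduli are not coprime: gcd(82, 88) = 2. Compatibility requires 2 ∣ (2 − 34) = -32, which holds, so solutions exist.
Put x = 34 + 82t, so we need 82t ≡ 56 (mod 88), equivalently (divide by 2) 41t ≡ 28 (mod 44).
Invert 41 mod 44 by the Euclidean algorithm: 44 = 1·41 + 3, 41 = 13·3 + 2, 3 = 1·2 + 1, 2 = 2·1 + 0; back-substituting, 1 = 3 − 1·2 = 3 − (41 − 13·3) = −41 + 14·3 = −41 + 14·(44 − 1·41) = 14·44 − 15·41. Hence 41·(-15) ≡ 1, so 41⁻¹ ≡ -15 ≡ 29 (mod 44).
Therefore t ≡ 29·28 = 812 ≡ 20 (mod 44).
Then x = 34 + 82·20 = 1674.
Check: 1674 mod 82 = 34, 1674 mod 88 = 2. ✓

x = 1674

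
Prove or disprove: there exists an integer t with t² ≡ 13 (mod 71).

No, no such integer exists.

71 is prime, so by Euler's criterion 13 is a square mod 71 iff 13^((71−1)/2) = 13^35 ≡ 1 (mod 71).
Squaring successively (mod 71): 13^2 = 169 ≡ 27; 13^4 ≡ 27² = 729 ≡ 19; 13^8 ≡ 19² = 361 ≡ 6; 13^16 ≡ 6² = 36 ≡ 36; 13^32 ≡ 36² = 1296 ≡ 18.
Since 35 = 32 + 2 + 1, 13^35 ≡ 18 · 27 · 13; multiplying out mod 71: 18·27 = 486 ≡ 60, then 60·13 = 780 ≡ 70. Thus 13^35 ≡ 70 ≡ −1 (mod 71).
By Euler's criterion 13 is a quadratic non-residue mod 71: no t satisfies t² ≡ 13 (mod 71).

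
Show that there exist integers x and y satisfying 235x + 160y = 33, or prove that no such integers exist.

Any value of 235x + 160y is a multiple of gcd(235, 160) = 5.
But 33 is not a multiple of 5 (it leaves remainder 3).
Therefore 235x + 160y = 33 has no solution in integers.

No such integers exist.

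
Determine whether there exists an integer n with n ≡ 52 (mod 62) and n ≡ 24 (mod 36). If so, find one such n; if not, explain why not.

n = 672

Here gcd(62, 36) = 2, and both 52 and 24 leave remainder 0 mod 2, so the system is consistent.
Put n = 52 + 62t, so we need 62t ≡ 8 (mod 36), equivalently (divide by 2) 31t ≡ 4 (mod 18).
31 ≡ 13 (mod 18), so this reads 13t ≡ 4 (mod 18). Note 13·7 = 91 ≡ 1 (mod 18) (as 91 − 1 = 5·18), so 13⁻¹ ≡ 7.
Therefore t ≡ 7·4 = 28 ≡ 10 (mod 18).
Then n = 52 + 62·10 = 672.
Indeed 672 ≡ 52 (mod 62) and 672 ≡ 24 (mod 36).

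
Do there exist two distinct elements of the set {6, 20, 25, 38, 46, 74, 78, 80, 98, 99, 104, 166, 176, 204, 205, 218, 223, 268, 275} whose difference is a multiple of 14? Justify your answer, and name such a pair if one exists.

Reduce each element mod 14: 6↦6, 20↦6, 25↦11, 38↦10, 46↦4, 74↦4, 78↦8, 80↦10, 98↦0, 99↦1, 104↦6, 166↦12, 176↦8, 204↦8, 205↦9, 218↦8, 223↦13, 268↦2, 275↦9. The residue 6 repeats (at 6 and 20), and 20 − 6 = 14 = 1·14.

Yes: 6 and 20.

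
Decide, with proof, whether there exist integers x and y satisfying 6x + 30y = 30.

x = 0, y = 1

Since gcd(6, 30) = 6 and 30 = 6·5, Bézout's identity guarantees a solution.
Dividing through by 6 reduces the equation to 1x + 5y = 5.
With a unit coefficient on x, (x, y) = (5, 0) is an immediate solution.
The general solution is x = 5 + 5k, y = 0 − 1k; taking k = -1 gives the smaller pair x = 0, y = 1.
Indeed 6·0 + 30·1 = 0 + 30 = 30.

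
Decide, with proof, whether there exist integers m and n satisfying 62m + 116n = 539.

gcd(62, 116) = 2, so every integer of the form 62m + 116n is a multiple of 2.
But 539 is not a multiple of 2 (it leaves remainder 1).
Therefore 62m + 116n = 539 has no solution in integers.

No such integers exist.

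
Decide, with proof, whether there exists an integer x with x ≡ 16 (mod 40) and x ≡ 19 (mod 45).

Reduce both congruences modulo 5, which divides 40 and 45: they say x ≡ 16 (mod 5) and x ≡ 19 (mod 5).
But 16 mod 5 = 1 while 19 mod 5 = 4, a contradiction.
So no integer satisfies both congruences.

No such integer exists.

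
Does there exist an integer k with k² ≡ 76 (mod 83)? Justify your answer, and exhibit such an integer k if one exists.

83 is prime, so by Euler's criterion 76 is a square mod 83 iff 76^((83−1)/2) = 76^41 ≡ 1 (mod 83).
Squaring successively (mod 83): 76^2 = 5776 ≡ 49; 76^4 ≡ 49² = 2401 ≡ 77; 76^8 ≡ 77² = 5929 ≡ 36; 76^16 ≡ 36² = 1296 ≡ 51; 76^32 ≡ 51² = 2601 ≡ 28.
Since 41 = 32 + 8 + 1, 76^41 ≡ 28 · 36 · 76; multiplying out mod 83: 28·36 = 1008 ≡ 12, then 12·76 = 912 ≡ 82. Thus 76^41 ≡ 82 ≡ −1 (mod 83).
The value −1 means 76 is a non-residue modulo 83, so k² ≡ 76 (mod 83) is impossible.

No such integer exists.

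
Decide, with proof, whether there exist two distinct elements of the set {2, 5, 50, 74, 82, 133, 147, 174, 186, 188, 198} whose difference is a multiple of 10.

2 mod 10 = 2 and 82 mod 10 = 2, so 82 − 2 = 80 = 8·10.

Yes: 2 and 82.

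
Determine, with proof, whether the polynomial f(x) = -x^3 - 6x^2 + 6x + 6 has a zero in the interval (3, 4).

f has no root in that interval.

f(3) = -57 and f(4) = -130, both negative, so a sign-change argument is unavailable; we show f keeps this sign on the whole interval.
Substitute x = 3 + u, where 0 < u < 1 on the interval. Expanding, f(3 + u) = -u^3 - 15u^2 - 57u - 57.
The nonzero coefficients here are all negative, so for u > 0 every term is negative (or zero), and the constant term -57 is strictly negative.
Therefore f(x) < 0 throughout (3, 4), and f has no zero there.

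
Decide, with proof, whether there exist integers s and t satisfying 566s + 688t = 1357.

Both 566 and 688 are divisible by gcd(566, 688) = 2, hence so is any combination 566s + 688t.
However 1357 leaves remainder 1 on division by 2.
Therefore 566s + 688t = 1357 has no solution in integers.

No, no such integers exist.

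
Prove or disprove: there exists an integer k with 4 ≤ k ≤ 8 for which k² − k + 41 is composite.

No, no such integer k in that range exists.

The values for k = 4, 5, …, 8 are 53, 61, 71, 83, 97, and each of these is prime.
So no value in the range makes the expression composite.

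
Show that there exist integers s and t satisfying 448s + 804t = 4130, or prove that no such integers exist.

Both 448 and 804 are divisible by gcd(448, 804) = 4, hence so is any combination 448s + 804t.
However 4130 leaves remainder 2 on division by 4.
So the equation is unsolvable over ℤ.

There are no such integers.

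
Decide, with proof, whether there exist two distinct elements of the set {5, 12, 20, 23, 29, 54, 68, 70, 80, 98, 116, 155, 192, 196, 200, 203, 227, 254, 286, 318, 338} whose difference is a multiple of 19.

Both 20 and 286 leave remainder 1 on division by 19; their difference 266 = 14·19 is a multiple of 19.

Yes: 20 and 286.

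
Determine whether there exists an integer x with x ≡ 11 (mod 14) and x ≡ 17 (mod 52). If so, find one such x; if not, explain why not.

x = 277

Here gcd(14, 52) = 2, and both 11 and 17 leave remainder 1 mod 2, so the system is consistent.
Put x = 11 + 14t, so we need 14t ≡ 6 (mod 52), equivalently (divide by 2) 7t ≡ 3 (mod 26).
Note 7·15 = 105 ≡ 1 (mod 26) (as 105 − 1 = 4·26), so 7⁻¹ ≡ 15.
Therefore t ≡ 15·3 = 45 ≡ 19 (mod 26).
Then x = 11 + 14·19 = 277.
Verify: 277 = 19·14 + 11 and 277 = 5·52 + 17. ✓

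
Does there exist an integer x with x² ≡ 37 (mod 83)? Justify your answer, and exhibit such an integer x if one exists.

x = 55

x = 55 works: 55² = 3025, and 3025 − 37 = 2988 = 36·83.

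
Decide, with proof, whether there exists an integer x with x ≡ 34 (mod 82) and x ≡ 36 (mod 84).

gcd(82, 84) = 2. A simultaneous solution exists iff 34 ≡ 36 (mod 2); here 34 mod 2 = 0 = 36 mod 2, so it does.
Write x = 34 + 82t. Then 82t ≡ 36 − 34 ≡ 2 (mod 84); dividing through by 2 gives 41t ≡ 1 (mod 42).
Since 41·41 = 1681 = 40·42 + 1, the inverse of 41 mod 42 is 41.
Multiplying by 41: t ≡ 41·1 = 41 (mod 42).
Then x = 34 + 82·41 = 3396.
Check: 3396 mod 82 = 34, 3396 mod 84 = 36. ✓

x = 3396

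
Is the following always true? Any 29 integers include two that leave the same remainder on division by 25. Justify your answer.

Yes.

Partition the integers by their residue mod 25; there are 25 classes.
With 29 integers and only 25 classes, the pigeonhole principle forces two of them, say a and b, into the same class.
That is, a and b leave the same remainder on division by 25, as claimed.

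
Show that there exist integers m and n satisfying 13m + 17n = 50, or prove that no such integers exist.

Since gcd(13, 17) = 1, every integer is an integer combination of 13 and 17.
Euclidean algorithm: 17 = 1·13 + 4, 13 = 3·4 + 1, 4 = 4·1 + 0.
Working back up the chain: 1 = 13 − 3·4 = 13 − 3·(17 − 1·13) = −3·17 + 4·13. So 13·4 + 17·(-3) = 1.
Scaling by 50 gives the particular solution (m, n) = (200, -150).
Shifting by a multiple of (17, −13) keeps it a solution: m = 200 − 11·17 = 13, n = -150 + 11·13 = -7.
Check: 13·13 + 17·(-7) = 169 − 119 = 50. ✓

m = 13, n = -7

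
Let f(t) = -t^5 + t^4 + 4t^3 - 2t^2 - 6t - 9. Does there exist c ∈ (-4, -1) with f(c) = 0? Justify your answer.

f(-4) = 1007 and f(-1) = -7, which have opposite signs.
As a polynomial, f is continuous on every closed interval.
By the Intermediate Value Theorem f must vanish at some point of (-4, -1).

Yes, such a c exists.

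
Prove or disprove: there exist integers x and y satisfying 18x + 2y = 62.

x = 0, y = 31

Since gcd(18, 2) = 2 and 62 = 2·31, Bézout's identity guarantees a solution.
Dividing through by 2 reduces the equation to 9x + 1y = 31.
The coefficient of y is 1, so setting x = 0 and y = 31 already solves it.
Indeed 18·0 + 2·31 = 0 + 62 = 62.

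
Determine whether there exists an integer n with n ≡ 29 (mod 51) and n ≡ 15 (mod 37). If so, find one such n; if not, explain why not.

The moduli 51 and 37 are coprime, so by the Chinese Remainder Theorem a unique solution modulo 1887 exists.
Any solution of the first congruence is n = 29 + 51t; substituting into the second, 51t ≡ 15 − 29 ≡ 23 (mod 37).
51 ≡ 14 (mod 37), so this reads 14t ≡ 23 (mod 37). Note 14·8 = 112 ≡ 1 (mod 37) (as 112 − 1 = 3·37), so 14⁻¹ ≡ 8.
Therefore t ≡ 8·23 = 184 ≡ 36 (mod 37).
With t = 36: n = 29 + 51·36 = 1865.
Indeed 1865 ≡ 29 (mod 51) and 1865 ≡ 15 (mod 37).

n = 1865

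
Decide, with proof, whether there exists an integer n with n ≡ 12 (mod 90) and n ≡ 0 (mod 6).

The moduli are not coprime: gcd(90, 6) = 6. Compatibility requires 6 ∣ (0 − 12) = -12, which holds, so solutions exist.
The smallest candidate n = 12 works directly: 12 ≡ 0 (mod 6).
Indeed 12 ≡ 12 (mod 90) and 12 ≡ 0 (mod 6).

n = 12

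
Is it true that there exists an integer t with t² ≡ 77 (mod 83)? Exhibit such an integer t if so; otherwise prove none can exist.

t = 49 works: 49² = 2401, and 2401 − 77 = 2324 = 28·83.

t = 49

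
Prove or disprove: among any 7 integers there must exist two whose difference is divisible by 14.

No, the set {23, 24, 25, 26, 27, 28, 29} is a counterexample.

Consider the 7 integers 23, 24, …, 29. They lie in distinct residue classes modulo 14, since 7 ≤ 14.
Any two of them differ by at most 6 < 14 and by at least 1, so no difference is a multiple of 14.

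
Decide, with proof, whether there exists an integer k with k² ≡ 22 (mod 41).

41 is prime, so by Euler's criterion 22 is a square mod 41 iff 22^((41−1)/2) = 22^20 ≡ 1 (mod 41).
Squaring successively (mod 41): 22^2 = 484 ≡ 33; 22^4 ≡ 33² = 1089 ≡ 23; 22^8 ≡ 23² = 529 ≡ 37; 22^16 ≡ 37² = 1369 ≡ 16.
Since 20 = 16 + 4, 22^20 ≡ 16 · 23; multiplying out mod 41: 16·23 = 368 ≡ 40. Thus 22^20 ≡ 40 ≡ −1 (mod 41).
The value −1 means 22 is a non-residue modulo 41, so k² ≡ 22 (mod 41) is impossible.

There is no such integer.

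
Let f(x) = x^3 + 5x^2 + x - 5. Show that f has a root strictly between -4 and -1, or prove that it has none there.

Yes, f has a root in the interval.

f(-4) = 7 and f(-1) = -2, which have opposite signs.
f is continuous everywhere (it is a polynomial), in particular on [-4, -1].
By the Intermediate Value Theorem, f takes the value 0 somewhere in the open interval.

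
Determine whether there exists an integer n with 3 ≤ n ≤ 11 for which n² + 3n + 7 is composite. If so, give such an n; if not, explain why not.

At n = 9: 9² + 3·9 + 7 = 115 = 5·23, which is composite.

n = 9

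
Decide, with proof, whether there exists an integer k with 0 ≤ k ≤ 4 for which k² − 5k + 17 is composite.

The values for k = 0, 1, …, 4 are 17, 13, 11, 11, 13, and each of these is prime.
So no value in the range makes the expression composite.

No, no such integer k in that range exists.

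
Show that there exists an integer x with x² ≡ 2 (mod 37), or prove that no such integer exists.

Apply Euler's criterion with the prime 37: 2 is a quadratic residue iff 2^18 ≡ 1 (mod 37), and a non-residue iff it is ≡ −1.
Squaring successively (mod 37): 2^2 = 4 ≡ 4; 2^4 ≡ 4² = 16 ≡ 16; 2^8 ≡ 16² = 256 ≡ 34; 2^16 ≡ 34² = 1156 ≡ 9.
Since 18 = 16 + 2, 2^18 ≡ 9 · 4; multiplying out mod 37: 9·4 = 36 ≡ 36. Thus 2^18 ≡ 36 ≡ −1 (mod 37).
By Euler's criterion 2 is a quadratic non-residue mod 37: no x satisfies x² ≡ 2 (mod 37).

No such integer exists.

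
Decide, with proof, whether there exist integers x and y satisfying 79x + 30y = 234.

x = 6, y = -8

Since gcd(79, 30) = 1, every integer is an integer combination of 79 and 30.
Dividing repeatedly: 79 = 2·30 + 19, 30 = 1·19 + 11, 19 = 1·11 + 8, 11 = 1·8 + 3, 8 = 2·3 + 2, 3 = 1·2 + 1, 2 = 2·1 + 0.
Back-substituting, 1 = 3 − 1·2 = 3 − (8 − 2·3) = −8 + 3·3 = −8 + 3·(11 − 1·8) = 3·11 − 4·8 = 3·11 − 4·(19 − 1·11) = −4·19 + 7·11 = −4·19 + 7·(30 − 1·19) = 7·30 − 11·19 = 7·30 − 11·(79 − 2·30) = −11·79 + 29·30; that is, 79·(-11) + 30·29 = 1.
Times 234: 79·(-2574) + 30·6786 = 234, so (-2574, 6786) solves it.
Adding 86·30 to x and subtracting 86·79 from y gives the tidier solution (6, -8).
Indeed 79·6 + 30·(-8) = 474 − 240 = 234.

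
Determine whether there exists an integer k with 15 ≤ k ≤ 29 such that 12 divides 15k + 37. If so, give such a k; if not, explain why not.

No, no such integer k in that range exists.

For k = 15, 16, …, 29 the values of 15k + 37 modulo 12 are 10, 1, 4, 7, 10, 1, 4, 7, 10, 1, 4, 7, 10, 1, 4 respectively.
None is 0, so 12 never divides 15k + 37 on this range.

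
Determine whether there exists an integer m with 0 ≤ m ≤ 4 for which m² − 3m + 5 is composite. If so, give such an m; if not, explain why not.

m = 4

At m = 4: 4² − 3·4 + 5 = 9 = 3·3, which is composite.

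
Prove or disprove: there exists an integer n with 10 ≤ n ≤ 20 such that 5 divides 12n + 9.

For n = 10, 11, 12 the values 129, 141, 153 are not multiples of 5. At n = 13 we get 12·13 + 9 = 165, and 165 = 5·33.

n = 13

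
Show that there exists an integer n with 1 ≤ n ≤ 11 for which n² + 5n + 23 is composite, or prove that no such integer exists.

The values for n = 1, 2, …, 11 are 29, 37, 47, 59, 73, 89, 107, 127, 149, 173, 199, and each of these is prime.
So no value in the range makes the expression composite.

No such integer n in that range exists.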